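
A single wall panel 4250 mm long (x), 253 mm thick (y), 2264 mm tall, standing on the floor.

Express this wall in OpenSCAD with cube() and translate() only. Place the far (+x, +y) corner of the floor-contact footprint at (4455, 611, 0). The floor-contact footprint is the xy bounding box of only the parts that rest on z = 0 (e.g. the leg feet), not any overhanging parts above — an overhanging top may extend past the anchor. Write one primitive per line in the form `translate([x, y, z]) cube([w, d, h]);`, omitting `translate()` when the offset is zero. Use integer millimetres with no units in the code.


translate([205, 358, 0]) cube([4250, 253, 2264]);


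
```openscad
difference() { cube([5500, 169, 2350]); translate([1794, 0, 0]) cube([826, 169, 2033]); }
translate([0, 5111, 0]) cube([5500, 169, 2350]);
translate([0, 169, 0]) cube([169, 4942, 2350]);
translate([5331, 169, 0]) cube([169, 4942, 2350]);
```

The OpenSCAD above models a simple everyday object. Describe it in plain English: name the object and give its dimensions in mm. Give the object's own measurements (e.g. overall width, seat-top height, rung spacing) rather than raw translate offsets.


A single room: four walls, each 2350 mm tall and 169 mm thick, enclosing an outside footprint 5500×5280 mm (x × y), no floor or roof. The front and back walls (−y and +y sides) run the full x-width; the side walls fit between their inner faces. A door opening 826 mm wide and 2033 mm tall is cut through the front wall from the floor up, its −x edge 1794 mm from the wall's −x end.


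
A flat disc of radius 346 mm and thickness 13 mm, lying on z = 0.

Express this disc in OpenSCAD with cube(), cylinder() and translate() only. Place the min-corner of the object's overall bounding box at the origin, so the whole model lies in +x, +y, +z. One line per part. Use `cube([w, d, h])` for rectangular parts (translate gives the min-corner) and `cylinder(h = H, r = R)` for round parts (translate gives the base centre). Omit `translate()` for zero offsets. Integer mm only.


translate([346, 346, 0]) cylinder(h = 13, r = 346);


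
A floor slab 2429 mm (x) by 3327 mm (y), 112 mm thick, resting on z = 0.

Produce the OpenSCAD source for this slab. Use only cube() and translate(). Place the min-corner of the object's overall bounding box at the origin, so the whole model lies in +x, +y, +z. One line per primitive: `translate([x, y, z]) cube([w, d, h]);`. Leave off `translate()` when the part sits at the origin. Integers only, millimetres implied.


cube([2429, 3327, 112]);


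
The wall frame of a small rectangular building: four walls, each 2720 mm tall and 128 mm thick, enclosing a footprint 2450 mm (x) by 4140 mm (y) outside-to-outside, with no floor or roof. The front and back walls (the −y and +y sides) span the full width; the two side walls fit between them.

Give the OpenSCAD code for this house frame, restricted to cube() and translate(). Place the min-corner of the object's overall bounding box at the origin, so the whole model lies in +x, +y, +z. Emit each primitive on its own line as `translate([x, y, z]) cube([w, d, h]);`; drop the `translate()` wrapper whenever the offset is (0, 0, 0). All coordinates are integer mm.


cube([2450, 128, 2720]);
translate([0, 4012, 0]) cube([2450, 128, 2720]);
translate([0, 128, 0]) cube([128, 3884, 2720]);
translate([2322, 128, 0]) cube([128, 3884, 2720]);


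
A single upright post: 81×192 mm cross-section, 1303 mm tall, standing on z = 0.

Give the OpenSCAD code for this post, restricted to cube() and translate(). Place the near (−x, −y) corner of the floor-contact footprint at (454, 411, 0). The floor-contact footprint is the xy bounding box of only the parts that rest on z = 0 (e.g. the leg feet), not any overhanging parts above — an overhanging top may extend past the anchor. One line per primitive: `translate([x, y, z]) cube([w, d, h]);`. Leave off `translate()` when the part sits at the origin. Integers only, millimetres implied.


translate([454, 411, 0]) cube([81, 192, 1303]);


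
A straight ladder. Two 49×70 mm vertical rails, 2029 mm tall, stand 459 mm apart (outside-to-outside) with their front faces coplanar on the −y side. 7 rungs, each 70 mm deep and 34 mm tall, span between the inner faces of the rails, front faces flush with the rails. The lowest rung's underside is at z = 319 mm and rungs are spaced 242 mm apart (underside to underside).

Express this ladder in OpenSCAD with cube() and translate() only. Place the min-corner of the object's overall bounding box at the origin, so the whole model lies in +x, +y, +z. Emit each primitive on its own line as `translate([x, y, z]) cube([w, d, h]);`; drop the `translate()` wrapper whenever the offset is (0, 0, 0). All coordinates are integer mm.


// rung span = 459 - 2*49 = 361
// rung[k] z = 319 + k*242
cube([49, 70, 2029]);
translate([410, 0, 0]) cube([49, 70, 2029]);
translate([49, 0, 319]) cube([361, 70, 34]);
translate([49, 0, 561]) cube([361, 70, 34]);
translate([49, 0, 803]) cube([361, 70, 34]);
translate([49, 0, 1045]) cube([361, 70, 34]);
translate([49, 0, 1287]) cube([361, 70, 34]);
translate([49, 0, 1529]) cube([361, 70, 34]);
translate([49, 0, 1771]) cube([361, 70, 34]);


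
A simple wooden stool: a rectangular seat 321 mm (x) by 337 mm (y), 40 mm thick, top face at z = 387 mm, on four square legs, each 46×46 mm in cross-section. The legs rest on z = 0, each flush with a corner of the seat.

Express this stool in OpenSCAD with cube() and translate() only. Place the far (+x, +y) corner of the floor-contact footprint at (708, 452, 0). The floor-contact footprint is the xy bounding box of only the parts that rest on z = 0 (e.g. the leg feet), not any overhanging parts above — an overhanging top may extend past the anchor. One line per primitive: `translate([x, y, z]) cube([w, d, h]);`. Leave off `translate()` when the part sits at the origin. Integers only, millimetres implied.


translate([387, 115, 347]) cube([321, 337, 40]);
translate([387, 115, 0]) cube([46, 46, 347]);
translate([662, 115, 0]) cube([46, 46, 347]);
translate([387, 406, 0]) cube([46, 46, 347]);
translate([662, 406, 0]) cube([46, 46, 347]);


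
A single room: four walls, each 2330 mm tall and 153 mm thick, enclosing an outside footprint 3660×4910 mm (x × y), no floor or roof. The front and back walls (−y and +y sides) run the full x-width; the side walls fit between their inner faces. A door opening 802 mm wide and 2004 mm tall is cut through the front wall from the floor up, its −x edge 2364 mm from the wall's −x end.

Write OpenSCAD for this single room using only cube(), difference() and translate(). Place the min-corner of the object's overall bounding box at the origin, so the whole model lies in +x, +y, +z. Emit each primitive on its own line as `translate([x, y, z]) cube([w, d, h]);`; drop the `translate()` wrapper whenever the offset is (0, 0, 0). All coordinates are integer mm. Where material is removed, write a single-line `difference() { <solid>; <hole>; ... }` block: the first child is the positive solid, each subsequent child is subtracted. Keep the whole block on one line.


difference() { cube([3660, 153, 2330]); translate([2364, 0, 0]) cube([802, 153, 2004]); }
translate([0, 4757, 0]) cube([3660, 153, 2330]);
translate([0, 153, 0]) cube([153, 4604, 2330]);
translate([3507, 153, 0]) cube([153, 4604, 2330]);


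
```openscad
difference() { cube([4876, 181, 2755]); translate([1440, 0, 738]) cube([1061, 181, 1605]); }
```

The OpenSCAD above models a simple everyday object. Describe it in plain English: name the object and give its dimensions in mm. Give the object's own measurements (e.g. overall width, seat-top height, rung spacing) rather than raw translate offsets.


A wall 4876 mm long (x), 181 mm thick (y), 2755 mm tall, with a rectangular window opening cut through it. The opening is 1061 mm wide and 1605 mm tall; its sill is at z = 738 mm and its near (−x) edge is 1440 mm from the wall's −x end. The opening passes through the full wall thickness.


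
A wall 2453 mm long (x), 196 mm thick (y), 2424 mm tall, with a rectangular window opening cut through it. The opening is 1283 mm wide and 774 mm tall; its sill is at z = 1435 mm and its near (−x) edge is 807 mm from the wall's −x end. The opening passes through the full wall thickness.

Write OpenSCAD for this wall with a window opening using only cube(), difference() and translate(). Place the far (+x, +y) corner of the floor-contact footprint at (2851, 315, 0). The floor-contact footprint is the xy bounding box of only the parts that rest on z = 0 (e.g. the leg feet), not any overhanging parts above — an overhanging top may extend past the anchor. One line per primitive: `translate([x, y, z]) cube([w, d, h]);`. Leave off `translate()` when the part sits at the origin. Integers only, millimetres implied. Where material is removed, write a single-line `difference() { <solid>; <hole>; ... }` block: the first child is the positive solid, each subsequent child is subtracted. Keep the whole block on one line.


difference() { translate([398, 119, 0]) cube([2453, 196, 2424]); translate([1205, 119, 1435]) cube([1283, 196, 774]); }


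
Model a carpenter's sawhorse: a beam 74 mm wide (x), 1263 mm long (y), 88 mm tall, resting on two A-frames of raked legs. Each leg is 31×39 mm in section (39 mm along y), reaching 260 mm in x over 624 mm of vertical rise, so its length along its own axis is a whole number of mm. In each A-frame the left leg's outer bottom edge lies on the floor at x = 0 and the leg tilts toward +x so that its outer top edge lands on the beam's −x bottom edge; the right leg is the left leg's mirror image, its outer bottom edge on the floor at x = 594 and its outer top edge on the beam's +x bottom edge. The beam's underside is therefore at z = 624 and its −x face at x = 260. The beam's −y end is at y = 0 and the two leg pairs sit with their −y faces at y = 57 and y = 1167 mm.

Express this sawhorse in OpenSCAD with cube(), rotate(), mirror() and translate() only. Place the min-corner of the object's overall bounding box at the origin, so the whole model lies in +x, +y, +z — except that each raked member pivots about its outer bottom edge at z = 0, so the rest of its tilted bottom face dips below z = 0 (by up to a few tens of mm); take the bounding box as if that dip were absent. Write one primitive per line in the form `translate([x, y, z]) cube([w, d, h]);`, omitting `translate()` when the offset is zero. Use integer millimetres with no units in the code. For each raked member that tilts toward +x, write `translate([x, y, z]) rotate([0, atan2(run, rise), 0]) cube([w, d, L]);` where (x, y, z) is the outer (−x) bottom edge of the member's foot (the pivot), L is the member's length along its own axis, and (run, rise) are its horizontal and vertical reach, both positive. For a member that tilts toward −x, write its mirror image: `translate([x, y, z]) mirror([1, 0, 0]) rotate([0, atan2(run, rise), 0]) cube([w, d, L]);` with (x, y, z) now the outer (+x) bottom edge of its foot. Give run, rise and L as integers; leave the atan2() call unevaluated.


translate([260, 0, 624]) cube([74, 1263, 88]);
translate([0, 57, 0]) rotate([0, atan2(260, 624), 0]) cube([31, 39, 676]);
translate([594, 57, 0]) mirror([1, 0, 0]) rotate([0, atan2(260, 624), 0]) cube([31, 39, 676]);
translate([0, 1167, 0]) rotate([0, atan2(260, 624), 0]) cube([31, 39, 676]);
translate([594, 1167, 0]) mirror([1, 0, 0]) rotate([0, atan2(260, 624), 0]) cube([31, 39, 676]);


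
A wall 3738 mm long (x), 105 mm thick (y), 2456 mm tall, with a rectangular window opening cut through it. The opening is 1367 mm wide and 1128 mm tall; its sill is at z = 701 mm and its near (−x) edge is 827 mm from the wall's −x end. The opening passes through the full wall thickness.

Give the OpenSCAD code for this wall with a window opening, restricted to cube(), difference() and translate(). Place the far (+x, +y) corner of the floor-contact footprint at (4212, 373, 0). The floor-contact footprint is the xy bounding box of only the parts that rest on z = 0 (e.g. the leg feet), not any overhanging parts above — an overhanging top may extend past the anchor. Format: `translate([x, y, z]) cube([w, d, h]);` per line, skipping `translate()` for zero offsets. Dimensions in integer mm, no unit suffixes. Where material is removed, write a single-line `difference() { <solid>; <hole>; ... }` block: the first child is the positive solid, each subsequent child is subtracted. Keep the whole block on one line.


difference() { translate([474, 268, 0]) cube([3738, 105, 2456]); translate([1301, 268, 701]) cube([1367, 105, 1128]); }


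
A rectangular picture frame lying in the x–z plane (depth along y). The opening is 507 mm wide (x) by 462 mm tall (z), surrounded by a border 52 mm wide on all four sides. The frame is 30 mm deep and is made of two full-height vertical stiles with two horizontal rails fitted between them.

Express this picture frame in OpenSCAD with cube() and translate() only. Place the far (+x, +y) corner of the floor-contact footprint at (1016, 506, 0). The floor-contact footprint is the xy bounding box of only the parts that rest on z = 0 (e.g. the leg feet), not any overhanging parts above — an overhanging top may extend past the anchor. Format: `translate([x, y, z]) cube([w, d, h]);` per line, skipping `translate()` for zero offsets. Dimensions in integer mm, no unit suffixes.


translate([405, 476, 0]) cube([52, 30, 566]);
translate([964, 476, 0]) cube([52, 30, 566]);
translate([457, 476, 0]) cube([507, 30, 52]);
translate([457, 476, 514]) cube([507, 30, 52]);


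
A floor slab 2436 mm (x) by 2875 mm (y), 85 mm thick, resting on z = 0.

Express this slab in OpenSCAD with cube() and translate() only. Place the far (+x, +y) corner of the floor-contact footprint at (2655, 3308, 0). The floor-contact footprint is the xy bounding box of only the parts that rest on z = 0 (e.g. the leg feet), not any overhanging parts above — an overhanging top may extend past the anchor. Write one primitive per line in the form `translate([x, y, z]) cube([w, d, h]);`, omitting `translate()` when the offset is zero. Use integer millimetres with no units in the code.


translate([219, 433, 0]) cube([2436, 2875, 85]);


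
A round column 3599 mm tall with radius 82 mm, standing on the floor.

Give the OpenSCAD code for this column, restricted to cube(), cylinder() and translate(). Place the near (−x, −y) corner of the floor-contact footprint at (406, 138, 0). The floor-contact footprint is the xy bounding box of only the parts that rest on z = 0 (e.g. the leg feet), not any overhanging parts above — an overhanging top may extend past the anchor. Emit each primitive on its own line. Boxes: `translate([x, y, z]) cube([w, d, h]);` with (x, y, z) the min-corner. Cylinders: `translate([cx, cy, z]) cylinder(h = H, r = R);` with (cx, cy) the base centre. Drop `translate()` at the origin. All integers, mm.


translate([488, 220, 0]) cylinder(h = 3599, r = 82);


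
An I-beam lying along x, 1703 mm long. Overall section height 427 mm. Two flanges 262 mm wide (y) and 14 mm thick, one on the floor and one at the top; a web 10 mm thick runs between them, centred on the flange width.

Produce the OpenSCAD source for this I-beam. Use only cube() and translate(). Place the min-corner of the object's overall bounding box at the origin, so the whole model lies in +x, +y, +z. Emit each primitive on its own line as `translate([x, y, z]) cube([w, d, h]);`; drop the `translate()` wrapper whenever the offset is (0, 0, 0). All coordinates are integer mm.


cube([1703, 262, 14]);
translate([0, 126, 14]) cube([1703, 10, 399]);
translate([0, 0, 413]) cube([1703, 262, 14]);


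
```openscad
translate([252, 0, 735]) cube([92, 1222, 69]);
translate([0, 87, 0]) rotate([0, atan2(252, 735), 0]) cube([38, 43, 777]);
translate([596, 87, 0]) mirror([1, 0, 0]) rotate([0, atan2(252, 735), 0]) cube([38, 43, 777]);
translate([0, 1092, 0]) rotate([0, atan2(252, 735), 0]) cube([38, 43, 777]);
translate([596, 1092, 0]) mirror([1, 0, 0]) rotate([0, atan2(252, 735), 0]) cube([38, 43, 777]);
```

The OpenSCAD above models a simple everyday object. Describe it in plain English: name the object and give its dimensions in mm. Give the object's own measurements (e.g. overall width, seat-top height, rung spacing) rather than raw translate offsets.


A sawhorse. A 92×1222×69 mm beam (x, y, z) sits on two A-frame leg pairs. Each pair is two raked legs of 38×43 mm section (43 mm along y) splaying symmetrically in x. Each leg rises 735 mm vertically over 252 mm of horizontal reach and is 777 mm long along its own axis. Every leg's outer bottom edge rests on the floor and its outer top edge meets a bottom edge of the beam — the left legs (tilting toward +x) meet the beam's −x bottom edge, the right legs (their mirror images, tilting toward −x) meet its +x bottom edge — so the leg tops tuck under the beam, the beam's underside is 735 mm above the floor, and the feet are 596 mm apart outside-to-outside with the beam centred between them. The two leg pairs are set in 87 mm from either end of the beam.


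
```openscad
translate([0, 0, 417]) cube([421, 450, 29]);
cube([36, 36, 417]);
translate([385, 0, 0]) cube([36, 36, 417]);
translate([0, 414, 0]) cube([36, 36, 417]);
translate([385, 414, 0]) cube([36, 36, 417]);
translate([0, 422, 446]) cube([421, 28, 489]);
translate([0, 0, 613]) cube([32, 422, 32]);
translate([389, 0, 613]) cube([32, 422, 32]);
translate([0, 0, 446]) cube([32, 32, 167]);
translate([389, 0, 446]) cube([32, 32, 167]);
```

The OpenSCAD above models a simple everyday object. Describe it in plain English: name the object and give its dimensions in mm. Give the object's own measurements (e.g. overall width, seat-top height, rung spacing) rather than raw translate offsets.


A chair. The seat is a 421×450×29 mm slab with its top at z = 446 mm, on four 36×36 mm corner legs (flush with the seat edges, standing on z = 0). A flat backrest 28 mm thick, 489 mm tall, spans the full seat width and rises from the seat top along its +y edge, rear face flush with the rear of the seat. Two armrests of 32×32 mm section run along each side from the seat's front edge to the front of the backrest, top faces 199 mm above the seat top and outer faces flush with the seat's x-edges; a 32×32 mm post under the front of each armrest stands on the seat at the front corner.


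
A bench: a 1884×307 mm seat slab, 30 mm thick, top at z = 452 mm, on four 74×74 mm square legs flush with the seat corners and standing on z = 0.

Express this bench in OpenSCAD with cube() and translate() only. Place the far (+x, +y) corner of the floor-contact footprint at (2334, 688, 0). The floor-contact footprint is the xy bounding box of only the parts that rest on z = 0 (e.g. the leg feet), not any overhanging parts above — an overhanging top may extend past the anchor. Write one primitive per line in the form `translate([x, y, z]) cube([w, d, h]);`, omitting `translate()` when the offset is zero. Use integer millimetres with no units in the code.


// leg_h = 452 − 30 = 422
translate([450, 381, 422]) cube([1884, 307, 30]);
translate([450, 381, 0]) cube([74, 74, 422]);
translate([450, 614, 0]) cube([74, 74, 422]);
translate([2260, 381, 0]) cube([74, 74, 422]);
translate([2260, 614, 0]) cube([74, 74, 422]);


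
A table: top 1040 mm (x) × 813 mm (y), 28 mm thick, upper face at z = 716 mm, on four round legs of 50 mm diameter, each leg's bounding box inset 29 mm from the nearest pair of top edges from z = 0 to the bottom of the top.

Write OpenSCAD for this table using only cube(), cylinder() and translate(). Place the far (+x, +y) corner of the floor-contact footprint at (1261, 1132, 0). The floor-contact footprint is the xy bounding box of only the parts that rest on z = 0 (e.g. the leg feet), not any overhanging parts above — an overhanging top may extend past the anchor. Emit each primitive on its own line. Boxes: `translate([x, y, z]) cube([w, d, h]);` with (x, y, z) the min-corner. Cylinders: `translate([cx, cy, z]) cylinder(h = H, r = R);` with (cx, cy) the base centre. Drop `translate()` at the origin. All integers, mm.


// leg_h = 716 - 28 = 688
translate([250, 348, 688]) cube([1040, 813, 28]);
translate([304, 402, 0]) cylinder(h = 688, r = 25);
translate([1236, 402, 0]) cylinder(h = 688, r = 25);
translate([304, 1107, 0]) cylinder(h = 688, r = 25);
translate([1236, 1107, 0]) cylinder(h = 688, r = 25);


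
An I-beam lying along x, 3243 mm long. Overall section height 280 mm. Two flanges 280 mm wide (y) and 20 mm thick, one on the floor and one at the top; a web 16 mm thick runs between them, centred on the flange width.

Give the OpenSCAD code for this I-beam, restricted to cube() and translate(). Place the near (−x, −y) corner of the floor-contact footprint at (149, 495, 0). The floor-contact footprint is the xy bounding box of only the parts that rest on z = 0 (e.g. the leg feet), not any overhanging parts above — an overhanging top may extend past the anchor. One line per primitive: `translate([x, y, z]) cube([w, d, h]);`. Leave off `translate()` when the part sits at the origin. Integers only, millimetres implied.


translate([149, 495, 0]) cube([3243, 280, 20]);
translate([149, 627, 20]) cube([3243, 16, 240]);
translate([149, 495, 260]) cube([3243, 280, 20]);


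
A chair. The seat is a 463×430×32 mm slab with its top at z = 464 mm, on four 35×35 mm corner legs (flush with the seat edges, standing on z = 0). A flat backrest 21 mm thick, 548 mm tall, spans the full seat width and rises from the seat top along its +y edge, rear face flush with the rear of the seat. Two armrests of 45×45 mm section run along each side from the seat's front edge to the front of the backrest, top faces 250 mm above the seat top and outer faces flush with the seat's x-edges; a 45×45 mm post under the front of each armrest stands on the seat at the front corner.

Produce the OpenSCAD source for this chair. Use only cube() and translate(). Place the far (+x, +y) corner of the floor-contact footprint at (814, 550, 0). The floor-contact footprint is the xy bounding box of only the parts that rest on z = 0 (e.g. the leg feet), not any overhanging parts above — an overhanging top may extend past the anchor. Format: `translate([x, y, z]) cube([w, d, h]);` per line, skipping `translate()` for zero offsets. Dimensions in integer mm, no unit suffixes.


translate([351, 120, 432]) cube([463, 430, 32]);
translate([351, 120, 0]) cube([35, 35, 432]);
translate([779, 120, 0]) cube([35, 35, 432]);
translate([351, 515, 0]) cube([35, 35, 432]);
translate([779, 515, 0]) cube([35, 35, 432]);
translate([351, 529, 464]) cube([463, 21, 548]);
translate([351, 120, 669]) cube([45, 409, 45]);
translate([769, 120, 669]) cube([45, 409, 45]);
translate([351, 120, 464]) cube([45, 45, 205]);
translate([769, 120, 464]) cube([45, 45, 205]);


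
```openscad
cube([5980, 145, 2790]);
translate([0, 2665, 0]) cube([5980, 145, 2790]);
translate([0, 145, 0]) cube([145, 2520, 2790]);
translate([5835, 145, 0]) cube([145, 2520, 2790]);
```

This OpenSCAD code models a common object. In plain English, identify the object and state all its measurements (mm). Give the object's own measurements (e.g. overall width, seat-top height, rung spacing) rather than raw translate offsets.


The wall frame of a small rectangular building: four walls, each 2790 mm tall and 145 mm thick, enclosing a footprint 5980 mm (x) by 2810 mm (y) outside-to-outside, with no floor or roof. The front and back walls (the −y and +y sides) span the full width; the two side walls fit between them.


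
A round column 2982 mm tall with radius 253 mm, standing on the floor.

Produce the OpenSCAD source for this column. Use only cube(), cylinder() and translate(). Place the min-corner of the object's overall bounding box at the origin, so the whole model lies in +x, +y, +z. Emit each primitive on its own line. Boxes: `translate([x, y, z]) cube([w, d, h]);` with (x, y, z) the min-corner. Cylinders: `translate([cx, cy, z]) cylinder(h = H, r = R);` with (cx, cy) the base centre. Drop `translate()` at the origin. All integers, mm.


translate([253, 253, 0]) cylinder(h = 2982, r = 253);


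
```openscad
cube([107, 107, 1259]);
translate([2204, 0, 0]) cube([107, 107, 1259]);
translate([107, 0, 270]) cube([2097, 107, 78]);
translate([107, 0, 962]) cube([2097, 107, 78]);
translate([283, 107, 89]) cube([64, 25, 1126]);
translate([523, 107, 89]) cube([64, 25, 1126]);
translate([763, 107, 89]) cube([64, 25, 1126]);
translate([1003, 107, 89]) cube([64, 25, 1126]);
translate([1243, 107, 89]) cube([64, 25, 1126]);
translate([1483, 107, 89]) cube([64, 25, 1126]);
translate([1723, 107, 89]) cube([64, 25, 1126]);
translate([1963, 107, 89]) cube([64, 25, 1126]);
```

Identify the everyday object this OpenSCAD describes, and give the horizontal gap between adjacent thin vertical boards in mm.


A fence section. The picket gap is 176 mm.

Two posts, two rails, 8 pickets — a fence section. Span 2097 mm holds 8 pickets of 64 mm with 9 equal gaps: ⌊(2097 − 8·64) / 9⌋ = 176 mm.


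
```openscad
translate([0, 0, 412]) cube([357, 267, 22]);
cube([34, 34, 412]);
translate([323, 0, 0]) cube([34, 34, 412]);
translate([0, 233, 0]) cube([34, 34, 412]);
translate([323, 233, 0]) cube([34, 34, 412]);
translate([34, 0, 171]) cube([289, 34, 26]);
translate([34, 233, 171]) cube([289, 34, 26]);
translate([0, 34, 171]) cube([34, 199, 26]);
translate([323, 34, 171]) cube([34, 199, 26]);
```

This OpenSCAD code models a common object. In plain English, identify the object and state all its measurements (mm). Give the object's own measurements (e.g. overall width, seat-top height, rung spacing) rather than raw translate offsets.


A four-legged stool. The seat is a 357×267×22 mm slab whose top surface is at z = 434 mm; four square legs, each 34×34 mm in cross-section, run from the floor (z = 0) to the underside of the seat, each flush with a corner of the seat. Four stretchers, 34 mm wide and 26 mm tall, connect adjacent legs with their undersides at z = 171 mm, each running between the inner faces of the legs it joins and aligned with the legs' outer faces on the other axis.


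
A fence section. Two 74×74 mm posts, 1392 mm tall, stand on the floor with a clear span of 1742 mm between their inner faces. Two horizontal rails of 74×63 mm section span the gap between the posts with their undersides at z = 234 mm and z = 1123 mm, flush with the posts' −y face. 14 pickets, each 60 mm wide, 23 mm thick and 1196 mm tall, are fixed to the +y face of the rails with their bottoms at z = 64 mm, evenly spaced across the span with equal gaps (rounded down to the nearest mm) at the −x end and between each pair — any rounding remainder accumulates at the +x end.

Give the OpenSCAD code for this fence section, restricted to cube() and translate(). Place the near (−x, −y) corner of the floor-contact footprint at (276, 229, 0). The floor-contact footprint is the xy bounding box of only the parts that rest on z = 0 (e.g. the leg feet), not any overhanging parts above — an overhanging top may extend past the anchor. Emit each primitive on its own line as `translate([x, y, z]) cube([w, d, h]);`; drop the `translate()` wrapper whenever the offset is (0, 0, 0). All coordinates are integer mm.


translate([276, 229, 0]) cube([74, 74, 1392]);
translate([2092, 229, 0]) cube([74, 74, 1392]);
translate([350, 229, 234]) cube([1742, 74, 63]);
translate([350, 229, 1123]) cube([1742, 74, 63]);
translate([410, 303, 64]) cube([60, 23, 1196]);
translate([530, 303, 64]) cube([60, 23, 1196]);
translate([650, 303, 64]) cube([60, 23, 1196]);
translate([770, 303, 64]) cube([60, 23, 1196]);
translate([890, 303, 64]) cube([60, 23, 1196]);
translate([1010, 303, 64]) cube([60, 23, 1196]);
translate([1130, 303, 64]) cube([60, 23, 1196]);
translate([1250, 303, 64]) cube([60, 23, 1196]);
translate([1370, 303, 64]) cube([60, 23, 1196]);
translate([1490, 303, 64]) cube([60, 23, 1196]);
translate([1610, 303, 64]) cube([60, 23, 1196]);
translate([1730, 303, 64]) cube([60, 23, 1196]);
translate([1850, 303, 64]) cube([60, 23, 1196]);
translate([1970, 303, 64]) cube([60, 23, 1196]);


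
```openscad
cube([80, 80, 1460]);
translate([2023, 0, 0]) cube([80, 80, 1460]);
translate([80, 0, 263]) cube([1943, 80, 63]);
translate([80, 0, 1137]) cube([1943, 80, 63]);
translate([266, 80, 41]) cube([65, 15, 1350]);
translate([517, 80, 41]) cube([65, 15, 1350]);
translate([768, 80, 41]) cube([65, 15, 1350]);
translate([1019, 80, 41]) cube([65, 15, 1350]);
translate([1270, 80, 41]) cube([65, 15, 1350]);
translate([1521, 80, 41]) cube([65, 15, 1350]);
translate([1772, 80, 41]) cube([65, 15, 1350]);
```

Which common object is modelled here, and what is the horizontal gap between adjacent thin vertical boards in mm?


A fence section. The picket gap is 186 mm.

Two posts, two rails, 7 pickets — a fence section. Span 1943 mm holds 7 pickets of 65 mm with 8 equal gaps: ⌊(1943 − 7·65) / 8⌋ = 186 mm.


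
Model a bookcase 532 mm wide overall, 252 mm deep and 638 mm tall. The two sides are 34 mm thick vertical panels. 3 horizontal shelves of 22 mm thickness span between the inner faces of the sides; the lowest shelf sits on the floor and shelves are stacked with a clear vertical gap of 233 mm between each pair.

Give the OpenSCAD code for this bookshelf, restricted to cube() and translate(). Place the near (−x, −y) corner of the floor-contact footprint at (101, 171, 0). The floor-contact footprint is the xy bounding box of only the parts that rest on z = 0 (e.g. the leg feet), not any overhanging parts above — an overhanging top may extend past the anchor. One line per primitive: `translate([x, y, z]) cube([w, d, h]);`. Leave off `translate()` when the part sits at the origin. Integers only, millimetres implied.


translate([101, 171, 0]) cube([34, 252, 638]);
translate([599, 171, 0]) cube([34, 252, 638]);
translate([135, 171, 0]) cube([464, 252, 22]);
translate([135, 171, 255]) cube([464, 252, 22]);
translate([135, 171, 510]) cube([464, 252, 22]);


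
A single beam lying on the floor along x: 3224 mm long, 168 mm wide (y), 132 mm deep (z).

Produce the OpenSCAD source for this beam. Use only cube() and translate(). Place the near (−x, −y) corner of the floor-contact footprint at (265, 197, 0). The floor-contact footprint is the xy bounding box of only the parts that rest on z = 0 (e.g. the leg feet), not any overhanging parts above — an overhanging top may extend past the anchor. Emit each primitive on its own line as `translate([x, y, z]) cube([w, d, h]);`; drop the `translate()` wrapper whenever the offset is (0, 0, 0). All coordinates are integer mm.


translate([265, 197, 0]) cube([3224, 168, 132]);


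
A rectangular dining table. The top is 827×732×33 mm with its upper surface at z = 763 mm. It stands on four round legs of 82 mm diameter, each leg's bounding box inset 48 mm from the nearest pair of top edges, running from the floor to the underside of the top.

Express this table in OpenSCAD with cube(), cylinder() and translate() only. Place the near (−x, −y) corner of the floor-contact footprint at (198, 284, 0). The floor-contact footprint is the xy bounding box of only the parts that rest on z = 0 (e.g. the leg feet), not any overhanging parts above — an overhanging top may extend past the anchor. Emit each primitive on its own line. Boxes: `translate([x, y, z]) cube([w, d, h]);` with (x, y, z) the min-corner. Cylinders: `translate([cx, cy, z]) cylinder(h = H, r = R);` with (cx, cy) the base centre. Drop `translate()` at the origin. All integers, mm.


translate([150, 236, 730]) cube([827, 732, 33]);
translate([239, 325, 0]) cylinder(h = 730, r = 41);
translate([888, 325, 0]) cylinder(h = 730, r = 41);
translate([239, 879, 0]) cylinder(h = 730, r = 41);
translate([888, 879, 0]) cylinder(h = 730, r = 41);


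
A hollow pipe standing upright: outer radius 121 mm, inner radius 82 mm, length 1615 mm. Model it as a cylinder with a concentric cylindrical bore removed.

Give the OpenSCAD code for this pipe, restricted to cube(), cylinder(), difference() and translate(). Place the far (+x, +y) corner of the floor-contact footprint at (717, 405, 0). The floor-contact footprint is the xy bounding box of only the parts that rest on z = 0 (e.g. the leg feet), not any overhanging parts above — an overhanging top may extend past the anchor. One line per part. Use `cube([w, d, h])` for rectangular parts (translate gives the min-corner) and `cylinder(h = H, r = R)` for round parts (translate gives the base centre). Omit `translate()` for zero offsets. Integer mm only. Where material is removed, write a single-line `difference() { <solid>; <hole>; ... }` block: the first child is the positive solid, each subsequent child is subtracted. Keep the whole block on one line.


difference() { translate([596, 284, 0]) cylinder(h = 1615, r = 121); translate([596, 284, 0]) cylinder(h = 1615, r = 82); }


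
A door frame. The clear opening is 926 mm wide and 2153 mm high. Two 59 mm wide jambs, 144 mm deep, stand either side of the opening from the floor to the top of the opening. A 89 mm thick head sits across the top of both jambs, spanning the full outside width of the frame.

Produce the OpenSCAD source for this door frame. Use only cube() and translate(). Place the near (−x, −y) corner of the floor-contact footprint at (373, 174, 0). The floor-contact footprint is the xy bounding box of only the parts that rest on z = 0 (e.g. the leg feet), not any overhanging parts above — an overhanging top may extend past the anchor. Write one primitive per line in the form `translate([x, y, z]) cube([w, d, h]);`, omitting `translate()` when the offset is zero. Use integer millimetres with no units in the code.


translate([373, 174, 0]) cube([59, 144, 2153]);
translate([1358, 174, 0]) cube([59, 144, 2153]);
translate([373, 174, 2153]) cube([1044, 144, 89]);


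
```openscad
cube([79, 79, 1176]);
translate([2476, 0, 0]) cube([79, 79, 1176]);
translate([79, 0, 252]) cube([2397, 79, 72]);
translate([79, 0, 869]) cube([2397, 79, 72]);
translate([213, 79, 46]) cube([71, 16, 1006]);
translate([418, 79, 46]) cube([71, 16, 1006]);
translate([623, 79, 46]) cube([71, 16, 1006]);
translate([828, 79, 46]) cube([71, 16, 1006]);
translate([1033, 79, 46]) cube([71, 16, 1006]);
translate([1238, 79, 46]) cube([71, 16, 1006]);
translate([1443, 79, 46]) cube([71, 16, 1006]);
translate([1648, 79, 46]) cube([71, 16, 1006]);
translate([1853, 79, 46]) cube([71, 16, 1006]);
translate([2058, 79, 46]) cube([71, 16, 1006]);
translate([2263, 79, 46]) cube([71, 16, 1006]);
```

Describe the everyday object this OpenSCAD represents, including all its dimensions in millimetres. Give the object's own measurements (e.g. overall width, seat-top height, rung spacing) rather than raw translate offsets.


A fence section. Two 79×79 mm posts, 1176 mm tall, stand on the floor with a clear span of 2397 mm between their inner faces. Two horizontal rails of 79×72 mm section span the gap between the posts with their undersides at z = 252 mm and z = 869 mm, flush with the posts' −y face. 11 pickets, each 71 mm wide, 16 mm thick and 1006 mm tall, are fixed to the +y face of the rails with their bottoms at z = 46 mm, spaced across the span with a 134 mm gap after the −x post and between neighbouring pickets, with 142 mm left before the +x post.


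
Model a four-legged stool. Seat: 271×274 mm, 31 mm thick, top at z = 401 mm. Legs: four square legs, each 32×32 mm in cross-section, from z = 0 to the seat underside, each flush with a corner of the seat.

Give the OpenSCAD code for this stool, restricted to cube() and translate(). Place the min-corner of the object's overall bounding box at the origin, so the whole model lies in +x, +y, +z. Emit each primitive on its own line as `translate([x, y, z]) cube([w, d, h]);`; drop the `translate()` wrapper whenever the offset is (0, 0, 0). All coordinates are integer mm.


// leg_h = 401 - 31 = 370
translate([0, 0, 370]) cube([271, 274, 31]);
cube([32, 32, 370]);
translate([239, 0, 0]) cube([32, 32, 370]);
translate([0, 242, 0]) cube([32, 32, 370]);
translate([239, 242, 0]) cube([32, 32, 370]);


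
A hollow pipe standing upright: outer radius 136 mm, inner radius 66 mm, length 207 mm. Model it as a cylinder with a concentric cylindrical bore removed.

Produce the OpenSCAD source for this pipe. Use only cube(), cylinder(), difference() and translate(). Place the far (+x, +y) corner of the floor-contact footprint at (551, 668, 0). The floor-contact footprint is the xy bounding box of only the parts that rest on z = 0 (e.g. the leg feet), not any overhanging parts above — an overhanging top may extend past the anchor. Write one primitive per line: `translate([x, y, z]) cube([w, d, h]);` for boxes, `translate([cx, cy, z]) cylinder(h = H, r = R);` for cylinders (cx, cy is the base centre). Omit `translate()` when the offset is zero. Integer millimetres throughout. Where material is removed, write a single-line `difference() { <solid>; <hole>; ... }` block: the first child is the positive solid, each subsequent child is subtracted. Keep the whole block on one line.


difference() { translate([415, 532, 0]) cylinder(h = 207, r = 136); translate([415, 532, 0]) cylinder(h = 207, r = 66); }


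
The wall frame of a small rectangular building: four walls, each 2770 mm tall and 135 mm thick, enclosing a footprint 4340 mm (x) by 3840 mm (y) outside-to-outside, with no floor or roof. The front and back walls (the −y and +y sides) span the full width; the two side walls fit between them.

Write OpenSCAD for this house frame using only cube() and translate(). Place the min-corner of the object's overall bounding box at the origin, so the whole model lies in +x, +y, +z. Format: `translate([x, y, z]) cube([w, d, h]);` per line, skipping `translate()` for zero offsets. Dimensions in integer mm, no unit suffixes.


cube([4340, 135, 2770]);
translate([0, 3705, 0]) cube([4340, 135, 2770]);
translate([0, 135, 0]) cube([135, 3570, 2770]);
translate([4205, 135, 0]) cube([135, 3570, 2770]);


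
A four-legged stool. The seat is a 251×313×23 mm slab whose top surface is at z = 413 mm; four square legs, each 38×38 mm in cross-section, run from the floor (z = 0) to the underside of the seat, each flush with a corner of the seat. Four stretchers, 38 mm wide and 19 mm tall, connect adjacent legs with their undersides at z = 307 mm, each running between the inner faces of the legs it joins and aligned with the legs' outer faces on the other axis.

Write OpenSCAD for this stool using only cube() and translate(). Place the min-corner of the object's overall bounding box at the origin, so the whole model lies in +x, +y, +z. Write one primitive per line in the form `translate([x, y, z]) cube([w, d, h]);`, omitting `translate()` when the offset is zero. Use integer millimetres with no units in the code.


// leg_h = 413 - 23 = 390
// stretcher span = 251 - 2*38 = 175
translate([0, 0, 390]) cube([251, 313, 23]);
cube([38, 38, 390]);
translate([213, 0, 0]) cube([38, 38, 390]);
translate([0, 275, 0]) cube([38, 38, 390]);
translate([213, 275, 0]) cube([38, 38, 390]);
translate([38, 0, 307]) cube([175, 38, 19]);
translate([38, 275, 307]) cube([175, 38, 19]);
translate([0, 38, 307]) cube([38, 237, 19]);
translate([213, 38, 307]) cube([38, 237, 19]);


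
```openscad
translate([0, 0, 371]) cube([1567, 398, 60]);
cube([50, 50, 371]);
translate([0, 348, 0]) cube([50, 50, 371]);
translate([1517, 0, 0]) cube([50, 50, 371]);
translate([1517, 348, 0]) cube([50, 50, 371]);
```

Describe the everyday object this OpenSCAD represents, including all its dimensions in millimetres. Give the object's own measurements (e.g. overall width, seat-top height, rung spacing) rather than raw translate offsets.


A long wooden bench with a 1567 mm (x) × 398 mm (y) seat, 60 mm thick, its top surface 431 mm above the floor. Four 50 mm square legs at the seat corners, flush with the edges, run from z = 0 to the seat underside.


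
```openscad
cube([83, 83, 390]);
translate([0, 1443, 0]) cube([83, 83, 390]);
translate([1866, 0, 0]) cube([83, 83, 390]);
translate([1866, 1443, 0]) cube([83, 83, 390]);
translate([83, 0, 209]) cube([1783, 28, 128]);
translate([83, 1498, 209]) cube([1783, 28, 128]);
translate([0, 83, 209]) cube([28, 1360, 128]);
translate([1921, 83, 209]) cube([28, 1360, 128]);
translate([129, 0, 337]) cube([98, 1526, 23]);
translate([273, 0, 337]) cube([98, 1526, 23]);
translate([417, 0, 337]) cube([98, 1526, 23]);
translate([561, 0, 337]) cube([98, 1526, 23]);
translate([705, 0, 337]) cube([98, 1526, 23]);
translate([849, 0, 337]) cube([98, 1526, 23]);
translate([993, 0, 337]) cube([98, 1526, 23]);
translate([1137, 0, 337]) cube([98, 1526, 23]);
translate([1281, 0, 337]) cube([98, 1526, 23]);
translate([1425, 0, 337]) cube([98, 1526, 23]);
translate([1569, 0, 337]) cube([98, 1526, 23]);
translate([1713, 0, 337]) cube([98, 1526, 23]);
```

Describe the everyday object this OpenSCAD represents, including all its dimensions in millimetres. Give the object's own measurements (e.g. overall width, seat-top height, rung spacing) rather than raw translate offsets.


A bed frame 1949 mm long (x) by 1526 mm wide (y). Four 83×83 mm corner posts, 390 mm tall, at the corners of the footprint. Four rails of 28 mm thickness and 128 mm height run between adjacent posts with their undersides at z = 209 mm, their outer faces flush with the outside of the frame (the two x-running rails run between the posts' inner faces; the two y-running rails run between the posts' inner faces). 12 slats, each 98 mm wide (x) and 23 mm thick, lie across the top of the two x-running rails, running the full 1526 mm width of the frame in y; along x they sit between the end posts with a 46 mm gap after the −x posts and between neighbouring slats, leaving 55 mm before the +x posts.
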